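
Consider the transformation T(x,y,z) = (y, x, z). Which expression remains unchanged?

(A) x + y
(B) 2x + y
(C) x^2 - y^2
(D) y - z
A

Apply T(x,y,z) = (y, x, z) to each option, i.e. replace (x, y, z) by the transformed coordinates.
Substitute the transformed coordinates into each option and compare with the original:
(A) x + y  ->  (y) + (x) = x + y   [equals x + y: invariant]
(B) 2x + y  ->  2(y) + (x) = x + 2y   [differs from 2x + y: not invariant]
(C) x^2 - y^2  ->  (y)^2 - (x)^2 = -x^2 + y^2   [differs from x^2 - y^2: not invariant]
(D) y - z  ->  (x) - (z) = x - z   [differs from y - z: not invariant]

Only option (A), x + y, is unchanged by the transformation.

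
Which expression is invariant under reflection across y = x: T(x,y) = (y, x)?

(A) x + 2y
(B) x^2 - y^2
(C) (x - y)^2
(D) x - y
C

The map is reflection across y = x: T(x,y) = (y, x).
Substitute the transformed coordinates into each option and compare with the original:
(A) x + 2y  ->  (y) + 2(x) = 2x + y   [differs from x + 2y: not invariant]
(B) x^2 - y^2  ->  (y)^2 - (x)^2 = -x^2 + y^2   [differs from x^2 - y^2: not invariant]
(C) (x - y)^2  ->  ((y) - (x))^2 = x^2 - 2xy + y^2   [equals (x - y)^2: invariant]
(D) x - y  ->  (y) - (x) = -x + y   [differs from x - y: not invariant]

Only option (C), (x - y)^2, is unchanged by the transformation.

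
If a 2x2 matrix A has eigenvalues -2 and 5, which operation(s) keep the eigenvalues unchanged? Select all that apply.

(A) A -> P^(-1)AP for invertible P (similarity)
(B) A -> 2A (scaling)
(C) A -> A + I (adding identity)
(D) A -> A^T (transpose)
A and D

Eigenvalues are preserved by:
1. Similarity transformations: A -> P^(-1)AP (same characteristic polynomial)
2. Transpose: A^T has the same eigenvalues as A

Eigenvalues are NOT preserved by:
- Adding identity: eigenvalues become -2+1, 5+1
- Scaling: eigenvalues become -4, 10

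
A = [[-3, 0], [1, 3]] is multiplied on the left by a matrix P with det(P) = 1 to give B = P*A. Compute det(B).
-9

By the multiplicative property of determinants, det(B) = det(P*A) = det(P) * det(A) = det(A),
so the determinant is invariant under multiplication by any determinant-1 matrix; we just need det(A).

det(A) = (-3)(3) - (0)(1) = -9 - 0 = -9

Therefore det(B) = 1 * (-9) = -9.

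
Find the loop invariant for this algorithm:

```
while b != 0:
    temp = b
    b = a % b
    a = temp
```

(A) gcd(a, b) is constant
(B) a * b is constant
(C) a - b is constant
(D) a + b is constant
A

A loop invariant must hold before the first iteration and be re-established by every execution of the body.

(A) gcd(a, b) is constant: One iteration replaces (a, b) by (b, a mod b). Since a mod b = a - q*b for an integer q, any common divisor of a and b divides b and a mod b, and conversely; hence gcd(b, a mod b) = gcd(a, b). For instance (15, 8) -> (8, 7) keeps gcd = 1. At exit b = 0 and a = gcd of the original inputs.

The other options fail:
(B) a * b is constant: e.g. (a, b) = (15, 8) -> (8, 7): the product goes from 120 to 56.
(C) a - b is constant: e.g. (a, b) = (15, 8) -> (8, 7): the difference goes from 7 to 1.
(D) a + b is constant: e.g. (a, b) = (15, 8) -> (8, 7): the sum goes from 23 to 15.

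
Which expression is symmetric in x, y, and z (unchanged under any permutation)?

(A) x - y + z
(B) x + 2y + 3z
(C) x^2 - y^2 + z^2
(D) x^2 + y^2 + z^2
D

A symmetric expression is unchanged when the variables are permuted; here the transformation to test is the swap (x, y) -> (y, x).
A symmetric expression must survive every permutation; the single swap x <-> y already eliminates the distractors, and the keyed expression is also unchanged by x <-> z and y <-> z (each variable enters it in exactly the same way).
Substitute the transformed coordinates into each option and compare with the original:
(A) x - y + z  ->  (y) - (x) + z = -x + y + z   [differs from x - y + z: not invariant]
(B) x + 2y + 3z  ->  (y) + 2(x) + 3z = 2x + y + 3z   [differs from x + 2y + 3z: not invariant]
(C) x^2 - y^2 + z^2  ->  (y)^2 - (x)^2 + z^2 = -x^2 + y^2 + z^2   [differs from x^2 - y^2 + z^2: not invariant]
(D) x^2 + y^2 + z^2  ->  (y)^2 + (x)^2 + z^2 = x^2 + y^2 + z^2   [equals x^2 + y^2 + z^2: invariant]

Only option (D), x^2 + y^2 + z^2, is unchanged by the transformation.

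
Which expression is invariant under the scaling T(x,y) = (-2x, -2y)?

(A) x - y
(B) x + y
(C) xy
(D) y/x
D

Under the uniform scaling T(x,y) = (-2x, -2y):
Substitute the transformed coordinates into each option and compare with the original:
(A) x - y  ->  (-2x) - (-2y) = -2x + 2y   [differs from x - y: not invariant]
(B) x + y  ->  (-2x) + (-2y) = -2x - 2y   [differs from x + y: not invariant]
(C) xy  ->  (-2x)(-2y) = 4xy   [differs from xy: not invariant]
(D) y/x  ->  (-2y)/(-2x) = y/x   [equals y/x: invariant]

Only option (D), y/x, is unchanged by the transformation.
The common factor -2 cancels in a ratio of coordinates, while sums, products and sums of squares pick up factors of -2 or 4.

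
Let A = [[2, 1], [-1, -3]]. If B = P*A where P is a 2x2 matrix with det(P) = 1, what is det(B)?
-5

By the multiplicative property of determinants, det(B) = det(P*A) = det(P) * det(A) = det(A),
so the determinant is invariant under multiplication by any determinant-1 matrix; we just need det(A).

det(A) = (2)(-3) - (1)(-1) = -6 - (-1) = -5

Therefore det(B) = 1 * (-5) = -5.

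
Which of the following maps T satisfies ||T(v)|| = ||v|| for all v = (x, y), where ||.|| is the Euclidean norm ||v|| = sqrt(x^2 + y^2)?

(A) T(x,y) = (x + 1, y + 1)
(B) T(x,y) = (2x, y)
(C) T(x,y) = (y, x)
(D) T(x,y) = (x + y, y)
C

A transformation preserves a norm if ||T(v)|| = ||v|| for every v; a single vector where the norm changes rules an option out.

(A) T(x,y) = (x + 1, y + 1): v = (1, 0) has norm sqrt((1)^2 + (0)^2) = 1, but T(v) = (2, 1) has norm sqrt(5) -- not preserved.
(B) T(x,y) = (2x, y): v = (1, 0) has norm sqrt((1)^2 + (0)^2) = 1, but T(v) = (2, 0) has norm 2 -- not preserved.
(C) T(x,y) = (y, x): preserves the norm -- it is an orthogonal map (a rotation/reflection), and (y)^2 + (x)^2 simplifies to x^2 + y^2.
(D) T(x,y) = (x + y, y): v = (0, 1) has norm sqrt((0)^2 + (1)^2) = 1, but T(v) = (1, 1) has norm sqrt(2) -- not preserved.

Therefore the answer is (C).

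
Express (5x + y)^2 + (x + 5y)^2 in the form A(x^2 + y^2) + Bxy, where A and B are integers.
26(x^2 + y^2) + 20xy

Expanding: (5x + y)^2 = 25x^2 + 10xy + y^2
(x + 5y)^2 = x^2 + 10xy + 25y^2
Sum = (25+1)(x^2+y^2) + 20xy = 26(x^2 + y^2) + 20xy
This is symmetric in x and y.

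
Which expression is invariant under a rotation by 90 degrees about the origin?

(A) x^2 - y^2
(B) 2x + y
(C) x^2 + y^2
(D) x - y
C

A rotation by 90 degrees sends (x, y) to (-y, x).
Substitute the transformed coordinates into each option and compare with the original:
(A) x^2 - y^2  ->  (-y)^2 - (x)^2 = -x^2 + y^2   [differs from x^2 - y^2: not invariant]
(B) 2x + y  ->  2(-y) + (x) = x - 2y   [differs from 2x + y: not invariant]
(C) x^2 + y^2  ->  (-y)^2 + (x)^2 = x^2 + y^2   [equals x^2 + y^2: invariant]
(D) x - y  ->  (-y) - (x) = -x - y   [differs from x - y: not invariant]

Only option (C), x^2 + y^2, is unchanged by the transformation.
Geometrically, x^2 + y^2 is the squared distance from the origin, which every rotation about the origin preserves.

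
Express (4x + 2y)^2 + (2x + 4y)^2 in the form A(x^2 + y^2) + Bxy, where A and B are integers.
20(x^2 + y^2) + 32xy

Expanding: (4x + 2y)^2 = 16x^2 + 16xy + 4y^2
(2x + 4y)^2 = 4x^2 + 16xy + 16y^2
Sum = (16+4)(x^2+y^2) + 32xy = 20(x^2 + y^2) + 32xy
This is symmetric in x and y.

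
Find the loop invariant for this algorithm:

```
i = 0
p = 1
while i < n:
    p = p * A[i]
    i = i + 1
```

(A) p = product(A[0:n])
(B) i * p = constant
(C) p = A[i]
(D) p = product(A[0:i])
D

A loop invariant must hold before the first iteration and be re-established by every execution of the body.

(D) p = product(A[0:i]): Initially i = 0 and p = 1 = product of the empty slice A[0:0]. If p = product(A[0:i]) holds at the top of an iteration, the body sets p to product(A[0:i]) * A[i] = product(A[0:i+1]) and then i to i+1, so the property is restored. At exit i = n, giving p = product(A[0:n]).

The other options fail:
(A) p = product(A[0:n]): false before the loop (p = 1, not the full product) -- it only becomes true at exit.
(B) i * p = constant: initially i * p = 0, but after one iteration it is 1 * A[0], which is nonzero in general.
(C) p = A[i]: after the first iteration p = A[0] but i = 1; in general p is a product of several elements, not a single one.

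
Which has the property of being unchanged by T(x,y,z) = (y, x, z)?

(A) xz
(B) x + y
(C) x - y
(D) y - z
B

Apply T(x,y,z) = (y, x, z) to each option, i.e. replace (x, y, z) by the transformed coordinates.
Substitute the transformed coordinates into each option and compare with the original:
(A) xz  ->  (y)(z) = yz   [differs from xz: not invariant]
(B) x + y  ->  (y) + (x) = x + y   [equals x + y: invariant]
(C) x - y  ->  (y) - (x) = -x + y   [differs from x - y: not invariant]
(D) y - z  ->  (x) - (z) = x - z   [differs from y - z: not invariant]

Only option (B), x + y, is unchanged by the transformation.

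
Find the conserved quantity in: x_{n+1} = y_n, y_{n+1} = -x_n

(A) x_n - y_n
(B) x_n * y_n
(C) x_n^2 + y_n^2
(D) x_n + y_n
C

For the recurrence x_{n+1} = y_n, y_{n+1} = -x_n:

x_{n+1}^2 + y_{n+1}^2 = y_n^2 + (-x_n)^2 = x_n^2 + y_n^2
The sum of squares is conserved (like energy in a harmonic oscillator).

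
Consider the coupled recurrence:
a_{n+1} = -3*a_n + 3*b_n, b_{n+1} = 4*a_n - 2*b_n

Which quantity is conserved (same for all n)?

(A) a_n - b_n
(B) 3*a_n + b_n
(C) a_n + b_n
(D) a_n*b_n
C

Replace a_n by a_{n+1} = -3*a_n + 3*b_n and b_n by b_{n+1} = 4*a_n - 2*b_n in each option and simplify:
(A) a_n - b_n  ->  (-3*a_n + 3*b_n) - (4*a_n - 2*b_n) = -7*a_n + 5*b_n   [not conserved]
(B) 3*a_n + b_n  ->  3*(-3*a_n + 3*b_n) + (4*a_n - 2*b_n) = -5*a_n + 7*b_n   [not conserved]
(C) a_n + b_n  ->  (-3*a_n + 3*b_n) + (4*a_n - 2*b_n) = a_n + b_n   [conserved]
(D) a_n*b_n  ->  (-3*a_n + 3*b_n)*(4*a_n - 2*b_n) = -12*a_n^2 + 18*a_n*b_n - 6*b_n^2   [not conserved]

Only (C) a_n + b_n returns to itself after one step, so it is the conserved quantity.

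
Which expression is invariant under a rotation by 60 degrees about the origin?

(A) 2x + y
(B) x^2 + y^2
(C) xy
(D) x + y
B

A rotation by 60 degrees sends (x, y) to (x/2 - sqrt(3)y/2, sqrt(3)x/2 + y/2).
Substitute the transformed coordinates into each option and compare with the original:
(A) 2x + y  ->  2(x/2 - sqrt(3)y/2) + (sqrt(3)x/2 + y/2) = sqrt(3)x/2 + x - sqrt(3)y + y/2   [differs from 2x + y: not invariant]
(B) x^2 + y^2  ->  (x/2 - sqrt(3)y/2)^2 + (sqrt(3)x/2 + y/2)^2 = x^2 + y^2   [equals x^2 + y^2: invariant]
(C) xy  ->  (x/2 - sqrt(3)y/2)(sqrt(3)x/2 + y/2) = sqrt(3)x^2/4 - xy/2 - sqrt(3)y^2/4   [differs from xy: not invariant]
(D) x + y  ->  (x/2 - sqrt(3)y/2) + (sqrt(3)x/2 + y/2) = x/2 + sqrt(3)x/2 - sqrt(3)y/2 + y/2   [differs from x + y: not invariant]

Only option (B), x^2 + y^2, is unchanged by the transformation.
Geometrically, x^2 + y^2 is the squared distance from the origin, which every rotation about the origin preserves.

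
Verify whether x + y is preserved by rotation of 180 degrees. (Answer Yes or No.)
No

Applying rotation by 180 degrees: x' = x*cos(180 degrees) - y*sin(180 degrees) = -x, y' = x*sin(180 degrees) + y*cos(180 degrees) = -y

Substituting into x + y:
(-x) + (-y)
= -x - y

This differs from the original expression x + y, so it is NOT invariant.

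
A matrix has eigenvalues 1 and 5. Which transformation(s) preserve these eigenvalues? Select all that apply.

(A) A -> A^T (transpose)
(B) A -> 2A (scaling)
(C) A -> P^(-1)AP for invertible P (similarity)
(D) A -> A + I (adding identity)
A and C

Eigenvalues are preserved by:
1. Similarity transformations: A -> P^(-1)AP (same characteristic polynomial)
2. Transpose: A^T has the same eigenvalues as A

Eigenvalues are NOT preserved by:
- Adding identity: eigenvalues become 1+1, 5+1
- Scaling: eigenvalues become 2, 10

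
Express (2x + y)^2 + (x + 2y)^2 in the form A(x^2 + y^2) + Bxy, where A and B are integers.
5(x^2 + y^2) + 8xy

Expanding: (2x + y)^2 = 4x^2 + 4xy + y^2
(x + 2y)^2 = x^2 + 4xy + 4y^2
Sum = (4+1)(x^2+y^2) + 8xy = 5(x^2 + y^2) + 8xy
This is symmetric in x and y.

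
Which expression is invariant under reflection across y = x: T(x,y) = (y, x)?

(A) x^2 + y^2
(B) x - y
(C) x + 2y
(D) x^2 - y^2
A

The map is reflection across y = x: T(x,y) = (y, x).
Substitute the transformed coordinates into each option and compare with the original:
(A) x^2 + y^2  ->  (y)^2 + (x)^2 = x^2 + y^2   [equals x^2 + y^2: invariant]
(B) x - y  ->  (y) - (x) = -x + y   [differs from x - y: not invariant]
(C) x + 2y  ->  (y) + 2(x) = 2x + y   [differs from x + 2y: not invariant]
(D) x^2 - y^2  ->  (y)^2 - (x)^2 = -x^2 + y^2   [differs from x^2 - y^2: not invariant]

Only option (A), x^2 + y^2, is unchanged by the transformation.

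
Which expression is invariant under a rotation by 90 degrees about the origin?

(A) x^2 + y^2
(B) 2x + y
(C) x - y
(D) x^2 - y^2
A

A rotation by 90 degrees sends (x, y) to (-y, x).
Substitute the transformed coordinates into each option and compare with the original:
(A) x^2 + y^2  ->  (-y)^2 + (x)^2 = x^2 + y^2   [equals x^2 + y^2: invariant]
(B) 2x + y  ->  2(-y) + (x) = x - 2y   [differs from 2x + y: not invariant]
(C) x - y  ->  (-y) - (x) = -x - y   [differs from x - y: not invariant]
(D) x^2 - y^2  ->  (-y)^2 - (x)^2 = -x^2 + y^2   [differs from x^2 - y^2: not invariant]

Only option (A), x^2 + y^2, is unchanged by the transformation.
Geometrically, x^2 + y^2 is the squared distance from the origin, which every rotation about the origin preserves.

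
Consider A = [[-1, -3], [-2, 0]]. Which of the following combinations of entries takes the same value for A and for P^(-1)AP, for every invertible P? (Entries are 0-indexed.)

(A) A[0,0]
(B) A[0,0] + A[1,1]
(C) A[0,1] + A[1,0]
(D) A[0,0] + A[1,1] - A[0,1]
B

A[0,0] + A[1,1] is the trace of A. By the cyclic property of the trace, tr(P^(-1)AP) = tr(APP^(-1)) = tr(A), so it is the same for every matrix similar to A.

The other combinations are not similarity invariants. For example, take P = [[1, 2], [0, 1]] (det P = 1), so P^(-1) = [[1, -2], [0, 1]] and
B = P^(-1)AP = [[3, 3], [-2, -4]].
Evaluating each option on A and on B:
(A) A[0,0]: -1 for A, 3 for B -> changes
(B) A[0,0] + A[1,1]: -1 for A, -1 for B -> unchanged
(C) A[0,1] + A[1,0]: -5 for A, 1 for B -> changes
(D) A[0,0] + A[1,1] - A[0,1]: 2 for A, -4 for B -> changes

Only (B) A[0,0] + A[1,1] = -1 survives (and it does so for every P, not just this one), so it is the invariant.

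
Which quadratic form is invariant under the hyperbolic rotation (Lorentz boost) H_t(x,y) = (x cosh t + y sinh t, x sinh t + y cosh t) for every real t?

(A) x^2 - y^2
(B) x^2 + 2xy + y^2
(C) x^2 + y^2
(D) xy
A

Write x' = x cosh t + y sinh t, y' = x sinh t + y cosh t and substitute into each option:
(A) x^2 - y^2: (x cosh t + y sinh t)^2 - (x sinh t + y cosh t)^2 = x^2(cosh^2 t - sinh^2 t) + 2xy(cosh t sinh t - sinh t cosh t) + y^2(sinh^2 t - cosh^2 t) = x^2 - y^2   [invariant, using cosh^2 t - sinh^2 t = 1]
(B) x^2 + 2xy + y^2: (x' + y')^2 with x' + y' = (x + y)(cosh t + sinh t) = (x + y)e^t, so it becomes (x + y)^2 e^(2t)   [not invariant for t != 0]
(C) x^2 + y^2: (x cosh t + y sinh t)^2 + (x sinh t + y cosh t)^2 = (x^2 + y^2)(cosh^2 t + sinh^2 t) + 4xy sinh t cosh t = (x^2 + y^2) cosh 2t + 2xy sinh 2t   [not invariant for t != 0]
(D) xy: (x cosh t + y sinh t)(x sinh t + y cosh t) = xy(cosh^2 t + sinh^2 t) + (x^2 + y^2) sinh t cosh t = xy cosh 2t + (x^2 + y^2)(sinh 2t)/2   [not invariant for t != 0]

Only (A) x^2 - y^2 is unchanged; it is the Minkowski form preserved by Lorentz boosts, just as x^2 + y^2 is preserved by ordinary rotations.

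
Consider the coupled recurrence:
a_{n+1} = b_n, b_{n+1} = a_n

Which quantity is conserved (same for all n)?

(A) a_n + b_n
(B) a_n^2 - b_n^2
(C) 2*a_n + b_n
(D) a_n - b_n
A

Replace a_n by a_{n+1} = b_n and b_n by b_{n+1} = a_n in each option and simplify:
(A) a_n + b_n  ->  (b_n) + (a_n) = a_n + b_n   [conserved]
(B) a_n^2 - b_n^2  ->  (b_n)^2 - (a_n)^2 = -a_n^2 + b_n^2   [not conserved]
(C) 2*a_n + b_n  ->  2*(b_n) + (a_n) = a_n + 2*b_n   [not conserved]
(D) a_n - b_n  ->  (b_n) - (a_n) = -a_n + b_n   [not conserved]

Only (A) a_n + b_n returns to itself after one step, so it is the conserved quantity.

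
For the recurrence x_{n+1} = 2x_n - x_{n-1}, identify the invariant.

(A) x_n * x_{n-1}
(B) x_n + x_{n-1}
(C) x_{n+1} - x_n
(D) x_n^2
C

For the recurrence x_{n+1} = 2x_n - x_{n-1}:

If x_{n+1} = 2x_n - x_{n-1}, then:
x_{n+1} - x_n = x_n - x_{n-1}
The first difference is constant throughout the sequence.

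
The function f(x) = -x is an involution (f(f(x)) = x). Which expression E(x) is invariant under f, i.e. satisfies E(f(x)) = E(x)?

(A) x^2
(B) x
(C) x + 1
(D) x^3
A

Replace x by f(x) = -x in each option and simplify. As a quick numerical cross-check, also compare E(4) with E(f(4)) = E(-4).

(A) x^2  ->  (-x)^2, which simplifies back to x^2; check: E(4) = 16, E(-4) = 16.   [invariant]
(B) x  ->  (-x) = -x; check: E(4) = 4 but E(-4) = -4.   [not invariant]
(C) x + 1  ->  (-x) + 1 = 1 - x; check: E(4) = 5 but E(-4) = -3.   [not invariant]
(D) x^3  ->  (-x)^3 = -x^3; check: E(4) = 64 but E(-4) = -64.   [not invariant]

Only (A) is unchanged. E is symmetric under swapping x with f(x) = -x, which is exactly what an involution does.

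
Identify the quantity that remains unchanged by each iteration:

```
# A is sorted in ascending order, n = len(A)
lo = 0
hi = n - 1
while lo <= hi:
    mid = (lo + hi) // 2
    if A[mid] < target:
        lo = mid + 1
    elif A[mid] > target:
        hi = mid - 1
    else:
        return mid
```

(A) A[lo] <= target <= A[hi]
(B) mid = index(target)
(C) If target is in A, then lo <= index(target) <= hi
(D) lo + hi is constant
C

A loop invariant must hold before the first iteration and be re-established by every execution of the body.

(C) If target is in A, then lo <= index(target) <= hi: Before the loop [lo, hi] = [0, n-1] covers every index. When A[mid] < target, sortedness puts target strictly to the right of mid, so setting lo = mid + 1 keeps index(target) in [lo, hi]; symmetrically for hi = mid - 1. Hence 'if target is in A then lo <= index(target) <= hi' holds after every iteration, and when lo > hi it proves target is absent.

The other options fail:
(A) A[lo] <= target <= A[hi]: fails when target is not in A (e.g. target < A[0] already violates it before the loop), so it is not maintained in general.
(B) mid = index(target): mid is just the current probe; it equals index(target) only on the iteration that returns.
(D) lo + hi is constant: each iteration moves exactly one of lo, hi, so lo + hi changes (e.g. 0 + (n-1) becomes (mid+1) + (n-1)).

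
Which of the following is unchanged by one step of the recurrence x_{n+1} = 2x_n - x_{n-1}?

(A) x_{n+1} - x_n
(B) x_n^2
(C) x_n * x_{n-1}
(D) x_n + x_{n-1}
A

For the recurrence x_{n+1} = 2x_n - x_{n-1}:

If x_{n+1} = 2x_n - x_{n-1}, then:
x_{n+1} - x_n = x_n - x_{n-1}
The first difference is constant throughout the sequence.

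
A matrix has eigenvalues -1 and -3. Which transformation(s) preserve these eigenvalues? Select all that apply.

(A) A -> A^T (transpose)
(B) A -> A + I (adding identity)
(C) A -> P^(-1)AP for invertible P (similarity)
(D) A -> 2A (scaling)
A and C

Eigenvalues are preserved by:
1. Similarity transformations: A -> P^(-1)AP (same characteristic polynomial)
2. Transpose: A^T has the same eigenvalues as A

Eigenvalues are NOT preserved by:
- Adding identity: eigenvalues become -1+1, -3+1
- Scaling: eigenvalues become -2, -6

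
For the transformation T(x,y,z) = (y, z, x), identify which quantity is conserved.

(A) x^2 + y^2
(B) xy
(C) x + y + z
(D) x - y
C

Apply T(x,y,z) = (y, z, x) to each option, i.e. replace (x, y, z) by the transformed coordinates.
Substitute the transformed coordinates into each option and compare with the original:
(A) x^2 + y^2  ->  (y)^2 + (z)^2 = y^2 + z^2   [differs from x^2 + y^2: not invariant]
(B) xy  ->  (y)(z) = yz   [differs from xy: not invariant]
(C) x + y + z  ->  (y) + (z) + (x) = x + y + z   [equals x + y + z: invariant]
(D) x - y  ->  (y) - (z) = y - z   [differs from x - y: not invariant]

Only option (C), x + y + z, is unchanged by the transformation.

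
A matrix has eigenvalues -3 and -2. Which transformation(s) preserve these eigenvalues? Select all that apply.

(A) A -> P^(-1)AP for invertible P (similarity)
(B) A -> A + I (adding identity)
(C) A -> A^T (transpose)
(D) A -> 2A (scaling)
A and C

Eigenvalues are preserved by:
1. Similarity transformations: A -> P^(-1)AP (same characteristic polynomial)
2. Transpose: A^T has the same eigenvalues as A

Eigenvalues are NOT preserved by:
- Adding identity: eigenvalues become -3+1, -2+1
- Scaling: eigenvalues become -6, -4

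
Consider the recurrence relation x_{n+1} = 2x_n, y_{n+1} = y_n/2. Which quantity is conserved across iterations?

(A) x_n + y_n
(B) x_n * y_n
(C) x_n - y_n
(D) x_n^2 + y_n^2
B

For the recurrence x_{n+1} = 2x_n, y_{n+1} = y_n/2:

x_{n+1} * y_{n+1} = (2x_n) * (y_n/2) = x_n * y_n
The product is conserved.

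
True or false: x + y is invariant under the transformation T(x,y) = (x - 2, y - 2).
False

Substitute T(x,y) = (x - 2, y - 2) into the expression and compare with the original.

Original: x + y
After applying T: (x - 2) + (y - 2) = x + y - 4

This differs from the original x + y (difference: -4), so the expression is NOT invariant.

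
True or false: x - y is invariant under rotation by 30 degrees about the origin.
False

Applying rotation by 30 degrees: x' = x*cos(30 degrees) - y*sin(30 degrees) = sqrt(3)x/2 - y/2, y' = x*sin(30 degrees) + y*cos(30 degrees) = x/2 + sqrt(3)y/2

Substituting into x - y:
(sqrt(3)x/2 - y/2) - (x/2 + sqrt(3)y/2)
= -x/2 + sqrt(3)x/2 - sqrt(3)y/2 - y/2

This differs from the original expression x - y, so it is NOT invariant.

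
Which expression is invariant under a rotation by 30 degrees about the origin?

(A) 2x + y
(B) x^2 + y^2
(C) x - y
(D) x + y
B

A rotation by 30 degrees sends (x, y) to (sqrt(3)x/2 - y/2, x/2 + sqrt(3)y/2).
Substitute the transformed coordinates into each option and compare with the original:
(A) 2x + y  ->  2(sqrt(3)x/2 - y/2) + (x/2 + sqrt(3)y/2) = x/2 + sqrt(3)x - y + sqrt(3)y/2   [differs from 2x + y: not invariant]
(B) x^2 + y^2  ->  (sqrt(3)x/2 - y/2)^2 + (x/2 + sqrt(3)y/2)^2 = x^2 + y^2   [equals x^2 + y^2: invariant]
(C) x - y  ->  (sqrt(3)x/2 - y/2) - (x/2 + sqrt(3)y/2) = -x/2 + sqrt(3)x/2 - sqrt(3)y/2 - y/2   [differs from x - y: not invariant]
(D) x + y  ->  (sqrt(3)x/2 - y/2) + (x/2 + sqrt(3)y/2) = x/2 + sqrt(3)x/2 - y/2 + sqrt(3)y/2   [differs from x + y: not invariant]

Only option (B), x^2 + y^2, is unchanged by the transformation.
Geometrically, x^2 + y^2 is the squared distance from the origin, which every rotation about the origin preserves.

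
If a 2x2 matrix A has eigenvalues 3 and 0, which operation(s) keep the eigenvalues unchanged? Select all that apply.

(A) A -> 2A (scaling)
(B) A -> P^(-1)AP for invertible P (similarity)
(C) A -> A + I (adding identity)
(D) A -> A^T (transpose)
B and D

Eigenvalues are preserved by:
1. Similarity transformations: A -> P^(-1)AP (same characteristic polynomial)
2. Transpose: A^T has the same eigenvalues as A

Eigenvalues are NOT preserved by:
- Adding identity: eigenvalues become 3+1, 0+1
- Scaling: eigenvalues become 6, 0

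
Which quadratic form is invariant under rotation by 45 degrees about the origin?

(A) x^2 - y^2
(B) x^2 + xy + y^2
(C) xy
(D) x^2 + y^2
D

Rotation by 45 degrees sends (x, y) to (sqrt(2)x/2 - sqrt(2)y/2, sqrt(2)x/2 + sqrt(2)y/2).
Substitute the transformed coordinates into each option and compare with the original:
(A) x^2 - y^2  ->  (sqrt(2)x/2 - sqrt(2)y/2)^2 - (sqrt(2)x/2 + sqrt(2)y/2)^2 = -2xy   [differs from x^2 - y^2: not invariant]
(B) x^2 + xy + y^2  ->  (sqrt(2)x/2 - sqrt(2)y/2)^2 + (sqrt(2)x/2 - sqrt(2)y/2)(sqrt(2)x/2 + sqrt(2)y/2) + (sqrt(2)x/2 + sqrt(2)y/2)^2 = 3x^2/2 + y^2/2   [differs from x^2 + xy + y^2: not invariant]
(C) xy  ->  (sqrt(2)x/2 - sqrt(2)y/2)(sqrt(2)x/2 + sqrt(2)y/2) = x^2/2 - y^2/2   [differs from xy: not invariant]
(D) x^2 + y^2  ->  (sqrt(2)x/2 - sqrt(2)y/2)^2 + (sqrt(2)x/2 + sqrt(2)y/2)^2 = x^2 + y^2   [equals x^2 + y^2: invariant]

Only option (D), x^2 + y^2, is unchanged by the transformation.
x^2 + y^2 is the squared distance from the origin, which rotations preserve.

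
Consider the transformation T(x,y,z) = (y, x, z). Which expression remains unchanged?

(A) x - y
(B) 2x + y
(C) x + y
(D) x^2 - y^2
C

Apply T(x,y,z) = (y, x, z) to each option, i.e. replace (x, y, z) by the transformed coordinates.
Substitute the transformed coordinates into each option and compare with the original:
(A) x - y  ->  (y) - (x) = -x + y   [differs from x - y: not invariant]
(B) 2x + y  ->  2(y) + (x) = x + 2y   [differs from 2x + y: not invariant]
(C) x + y  ->  (y) + (x) = x + y   [equals x + y: invariant]
(D) x^2 - y^2  ->  (y)^2 - (x)^2 = -x^2 + y^2   [differs from x^2 - y^2: not invariant]

Only option (C), x + y, is unchanged by the transformation.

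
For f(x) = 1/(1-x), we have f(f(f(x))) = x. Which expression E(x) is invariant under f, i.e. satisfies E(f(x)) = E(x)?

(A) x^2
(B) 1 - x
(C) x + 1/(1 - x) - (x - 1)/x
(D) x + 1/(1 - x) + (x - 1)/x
D

Replace x by f(x) = 1/(1 - x) in each option and simplify. As a quick numerical cross-check, also compare E(4) with E(f(4)) = E(-1/3).

(A) x^2  ->  (1/(1 - x))^2 = (x - 1)^(-2); check: E(4) = 16 but E(-1/3) = 1/9.   [not invariant]
(B) 1 - x  ->  1 - (1/(1 - x)) = x/(x - 1); check: E(4) = -3 but E(-1/3) = 4/3.   [not invariant]
(C) x + 1/(1 - x) - (x - 1)/x  ->  (1/(1 - x)) + 1/(1 - (1/(1 - x))) - ((1/(1 - x)) - 1)/(1/(1 - x)) = (x^2(1 - x) - x + (x - 1)^2)/(x(x - 1)); check: E(4) = 35/12 but E(-1/3) = -43/12.   [not invariant]
(D) x + 1/(1 - x) + (x - 1)/x  ->  (1/(1 - x)) + 1/(1 - (1/(1 - x))) + ((1/(1 - x)) - 1)/(1/(1 - x)), which simplifies back to x + 1/(1 - x) + (x - 1)/x; check: E(4) = 53/12, E(-1/3) = 53/12.   [invariant]

Only (D) is unchanged. Indeed f(f(x)) = 1/(1 - 1/(1-x)) = (1-x)/(-x) = (x-1)/x, so E(x) = x + f(x) + f(f(x)) is the sum over the whole 3-cycle; applying f just permutes the three terms cyclically (x -> f(x) -> f(f(x)) -> x), leaving the sum unchanged.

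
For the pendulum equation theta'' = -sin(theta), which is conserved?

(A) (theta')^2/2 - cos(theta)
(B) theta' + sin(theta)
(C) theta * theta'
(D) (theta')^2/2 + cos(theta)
A

A first integral I satisfies dI/dt = 0 along every solution. Differentiate each option and use the equation of motion:
(A) d/dt[(theta')^2/2 - cos(theta)] = theta' theta'' + sin(theta) theta' = theta'(-sin(theta)) + theta' sin(theta) = 0
(B) d/dt[theta' + sin(theta)] = theta'' + cos(theta) theta' = -sin(theta) + theta' cos(theta), not identically 0
(C) d/dt[theta * theta'] = (theta')^2 + theta theta'' = (theta')^2 - theta sin(theta), not identically 0
(D) d/dt[(theta')^2/2 + cos(theta)] = theta' theta'' - sin(theta) theta' = -2 theta' sin(theta), not identically 0

Only (A) has zero time-derivative. This is the total energy: kinetic (theta')^2/2 plus potential -cos(theta).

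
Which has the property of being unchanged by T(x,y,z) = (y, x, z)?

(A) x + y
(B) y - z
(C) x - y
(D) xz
A

Apply T(x,y,z) = (y, x, z) to each option, i.e. replace (x, y, z) by the transformed coordinates.
Substitute the transformed coordinates into each option and compare with the original:
(A) x + y  ->  (y) + (x) = x + y   [equals x + y: invariant]
(B) y - z  ->  (x) - (z) = x - z   [differs from y - z: not invariant]
(C) x - y  ->  (y) - (x) = -x + y   [differs from x - y: not invariant]
(D) xz  ->  (y)(z) = yz   [differs from xz: not invariant]

Only option (A), x + y, is unchanged by the transformation.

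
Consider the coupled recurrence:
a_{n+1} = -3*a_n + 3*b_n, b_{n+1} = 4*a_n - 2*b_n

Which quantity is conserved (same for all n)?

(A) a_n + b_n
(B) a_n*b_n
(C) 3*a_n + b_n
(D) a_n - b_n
A

Replace a_n by a_{n+1} = -3*a_n + 3*b_n and b_n by b_{n+1} = 4*a_n - 2*b_n in each option and simplify:
(A) a_n + b_n  ->  (-3*a_n + 3*b_n) + (4*a_n - 2*b_n) = a_n + b_n   [conserved]
(B) a_n*b_n  ->  (-3*a_n + 3*b_n)*(4*a_n - 2*b_n) = -12*a_n^2 + 18*a_n*b_n - 6*b_n^2   [not conserved]
(C) 3*a_n + b_n  ->  3*(-3*a_n + 3*b_n) + (4*a_n - 2*b_n) = -5*a_n + 7*b_n   [not conserved]
(D) a_n - b_n  ->  (-3*a_n + 3*b_n) - (4*a_n - 2*b_n) = -7*a_n + 5*b_n   [not conserved]

Only (A) a_n + b_n returns to itself after one step, so it is the conserved quantity.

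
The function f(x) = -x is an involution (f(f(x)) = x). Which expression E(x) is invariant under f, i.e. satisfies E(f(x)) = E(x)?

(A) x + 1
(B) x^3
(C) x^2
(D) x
C

Replace x by f(x) = -x in each option and simplify. As a quick numerical cross-check, also compare E(4) with E(f(4)) = E(-4).

(A) x + 1  ->  (-x) + 1 = 1 - x; check: E(4) = 5 but E(-4) = -3.   [not invariant]
(B) x^3  ->  (-x)^3 = -x^3; check: E(4) = 64 but E(-4) = -64.   [not invariant]
(C) x^2  ->  (-x)^2, which simplifies back to x^2; check: E(4) = 16, E(-4) = 16.   [invariant]
(D) x  ->  (-x) = -x; check: E(4) = 4 but E(-4) = -4.   [not invariant]

Only (C) is unchanged. E is symmetric under swapping x with f(x) = -x, which is exactly what an involution does.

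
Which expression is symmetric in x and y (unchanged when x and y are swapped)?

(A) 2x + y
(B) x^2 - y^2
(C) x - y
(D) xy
D

A symmetric expression is unchanged when the variables are permuted; here the transformation to test is the swap (x, y) -> (y, x).
Substitute the transformed coordinates into each option and compare with the original:
(A) 2x + y  ->  2(y) + (x) = x + 2y   [differs from 2x + y: not invariant]
(B) x^2 - y^2  ->  (y)^2 - (x)^2 = -x^2 + y^2   [differs from x^2 - y^2: not invariant]
(C) x - y  ->  (y) - (x) = -x + y   [differs from x - y: not invariant]
(D) xy  ->  (y)(x) = xy   [equals xy: invariant]

Only option (D), xy, is unchanged by the transformation.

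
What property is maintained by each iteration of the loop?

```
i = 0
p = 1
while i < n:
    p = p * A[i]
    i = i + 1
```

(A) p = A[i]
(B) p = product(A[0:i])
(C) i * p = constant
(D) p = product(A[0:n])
B

A loop invariant must hold before the first iteration and be re-established by every execution of the body.

(B) p = product(A[0:i]): Initially i = 0 and p = 1 = product of the empty slice A[0:0]. If p = product(A[0:i]) holds at the top of an iteration, the body sets p to product(A[0:i]) * A[i] = product(A[0:i+1]) and then i to i+1, so the property is restored. At exit i = n, giving p = product(A[0:n]).

The other options fail:
(A) p = A[i]: after the first iteration p = A[0] but i = 1; in general p is a product of several elements, not a single one.
(C) i * p = constant: initially i * p = 0, but after one iteration it is 1 * A[0], which is nonzero in general.
(D) p = product(A[0:n]): false before the loop (p = 1, not the full product) -- it only becomes true at exit.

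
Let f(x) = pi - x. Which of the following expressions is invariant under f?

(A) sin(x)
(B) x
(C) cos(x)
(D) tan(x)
A

For f(x) = pi - x:
sin(pi - x) = sin(x), so sine is invariant under this transformation.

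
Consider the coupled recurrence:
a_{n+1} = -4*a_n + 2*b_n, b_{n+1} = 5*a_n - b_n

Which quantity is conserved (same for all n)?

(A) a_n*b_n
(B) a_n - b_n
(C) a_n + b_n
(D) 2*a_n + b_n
C

Replace a_n by a_{n+1} = -4*a_n + 2*b_n and b_n by b_{n+1} = 5*a_n - b_n in each option and simplify:
(A) a_n*b_n  ->  (-4*a_n + 2*b_n)*(5*a_n - b_n) = -20*a_n^2 + 14*a_n*b_n - 2*b_n^2   [not conserved]
(B) a_n - b_n  ->  (-4*a_n + 2*b_n) - (5*a_n - b_n) = -9*a_n + 3*b_n   [not conserved]
(C) a_n + b_n  ->  (-4*a_n + 2*b_n) + (5*a_n - b_n) = a_n + b_n   [conserved]
(D) 2*a_n + b_n  ->  2*(-4*a_n + 2*b_n) + (5*a_n - b_n) = -3*a_n + 3*b_n   [not conserved]

Only (C) a_n + b_n returns to itself after one step, so it is the conserved quantity.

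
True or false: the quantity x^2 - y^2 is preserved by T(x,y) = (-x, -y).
True

Substitute T(x,y) = (-x, -y) into the expression and compare with the original.

Original: x^2 - y^2
After applying T: (-x)^2 - (-y)^2 = x^2 - y^2

This is identical to the original x^2 - y^2, so the expression is invariant.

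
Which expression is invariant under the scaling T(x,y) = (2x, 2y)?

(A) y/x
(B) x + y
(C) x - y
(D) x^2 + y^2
A

Under the uniform scaling T(x,y) = (2x, 2y):
Substitute the transformed coordinates into each option and compare with the original:
(A) y/x  ->  (2y)/(2x) = y/x   [equals y/x: invariant]
(B) x + y  ->  (2x) + (2y) = 2x + 2y   [differs from x + y: not invariant]
(C) x - y  ->  (2x) - (2y) = 2x - 2y   [differs from x - y: not invariant]
(D) x^2 + y^2  ->  (2x)^2 + (2y)^2 = 4x^2 + 4y^2   [differs from x^2 + y^2: not invariant]

Only option (A), y/x, is unchanged by the transformation.
The common factor 2 cancels in a ratio of coordinates, while sums, products and sums of squares pick up factors of 2 or 4.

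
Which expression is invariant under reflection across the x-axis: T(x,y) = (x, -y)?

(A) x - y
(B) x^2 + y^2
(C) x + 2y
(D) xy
B

The map is reflection across the x-axis: T(x,y) = (x, -y).
Substitute the transformed coordinates into each option and compare with the original:
(A) x - y  ->  (x) - (-y) = x + y   [differs from x - y: not invariant]
(B) x^2 + y^2  ->  (x)^2 + (-y)^2 = x^2 + y^2   [equals x^2 + y^2: invariant]
(C) x + 2y  ->  (x) + 2(-y) = x - 2y   [differs from x + 2y: not invariant]
(D) xy  ->  (x)(-y) = -xy   [differs from xy: not invariant]

Only option (B), x^2 + y^2, is unchanged by the transformation.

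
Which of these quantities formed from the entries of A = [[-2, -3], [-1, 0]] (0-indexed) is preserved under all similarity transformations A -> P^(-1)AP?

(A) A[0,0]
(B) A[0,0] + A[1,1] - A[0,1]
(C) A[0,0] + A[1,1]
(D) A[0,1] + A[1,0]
C

A[0,0] + A[1,1] is the trace of A. By the cyclic property of the trace, tr(P^(-1)AP) = tr(APP^(-1)) = tr(A), so it is the same for every matrix similar to A.

The other combinations are not similarity invariants. For example, take P = [[1, 1], [0, 1]] (det P = 1), so P^(-1) = [[1, -1], [0, 1]] and
B = P^(-1)AP = [[-1, -4], [-1, -1]].
Evaluating each option on A and on B:
(A) A[0,0]: -2 for A, -1 for B -> changes
(B) A[0,0] + A[1,1] - A[0,1]: 1 for A, 2 for B -> changes
(C) A[0,0] + A[1,1]: -2 for A, -2 for B -> unchanged
(D) A[0,1] + A[1,0]: -4 for A, -5 for B -> changes

Only (C) A[0,0] + A[1,1] = -2 survives (and it does so for every P, not just this one), so it is the invariant.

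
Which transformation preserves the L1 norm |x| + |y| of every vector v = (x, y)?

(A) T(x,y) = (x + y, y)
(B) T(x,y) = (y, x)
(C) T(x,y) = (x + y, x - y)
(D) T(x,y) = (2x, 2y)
B

A transformation preserves a norm if ||T(v)|| = ||v|| for every v; a single vector where the norm changes rules an option out.

(A) T(x,y) = (x + y, y): v = (0, 1) has norm |0| + |1| = 1, but T(v) = (1, 1) has norm 2 -- not preserved.
(B) T(x,y) = (y, x): preserves the norm -- it only permutes the coordinates and/or flips signs, which leaves |x| + |y| unchanged.
(C) T(x,y) = (x + y, x - y): v = (1, 0) has norm |1| + |0| = 1, but T(v) = (1, 1) has norm 2 -- not preserved.
(D) T(x,y) = (2x, 2y): v = (1, 0) has norm |1| + |0| = 1, but T(v) = (2, 0) has norm 2 -- not preserved.

Therefore the answer is (B).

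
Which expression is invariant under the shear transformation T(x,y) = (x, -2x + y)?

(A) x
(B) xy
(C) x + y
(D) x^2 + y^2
A

Under the shear T(x,y) = (x, -2x + y):
Substitute the transformed coordinates into each option and compare with the original:
(A) x  ->  (x) = x   [equals x: invariant]
(B) xy  ->  (x)(-2x + y) = -2x^2 + xy   [differs from xy: not invariant]
(C) x + y  ->  (x) + (-2x + y) = -x + y   [differs from x + y: not invariant]
(D) x^2 + y^2  ->  (x)^2 + (-2x + y)^2 = 5x^2 - 4xy + y^2   [differs from x^2 + y^2: not invariant]

Only option (A), x, is unchanged by the transformation.
A vertical shear moves points parallel to the y-axis, so the x-coordinate (and any function of x alone) is unchanged.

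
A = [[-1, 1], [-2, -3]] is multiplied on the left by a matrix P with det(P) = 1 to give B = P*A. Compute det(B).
5

By the multiplicative property of determinants, det(B) = det(P*A) = det(P) * det(A) = det(A),
so the determinant is invariant under multiplication by any determinant-1 matrix; we just need det(A).

det(A) = (-1)(-3) - (1)(-2) = 3 - (-2) = 5

Therefore det(B) = 1 * 5 = 5.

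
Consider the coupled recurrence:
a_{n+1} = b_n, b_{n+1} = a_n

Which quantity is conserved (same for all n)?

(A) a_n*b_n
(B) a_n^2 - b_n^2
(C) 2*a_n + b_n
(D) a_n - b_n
A

Replace a_n by a_{n+1} = b_n and b_n by b_{n+1} = a_n in each option and simplify:
(A) a_n*b_n  ->  (b_n)*(a_n) = a_n*b_n   [conserved]
(B) a_n^2 - b_n^2  ->  (b_n)^2 - (a_n)^2 = -a_n^2 + b_n^2   [not conserved]
(C) 2*a_n + b_n  ->  2*(b_n) + (a_n) = a_n + 2*b_n   [not conserved]
(D) a_n - b_n  ->  (b_n) - (a_n) = -a_n + b_n   [not conserved]

Only (A) a_n*b_n returns to itself after one step, so it is the conserved quantity.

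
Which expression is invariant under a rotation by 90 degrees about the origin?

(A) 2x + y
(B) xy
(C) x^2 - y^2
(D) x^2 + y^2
D

A rotation by 90 degrees sends (x, y) to (-y, x).
Substitute the transformed coordinates into each option and compare with the original:
(A) 2x + y  ->  2(-y) + (x) = x - 2y   [differs from 2x + y: not invariant]
(B) xy  ->  (-y)(x) = -xy   [differs from xy: not invariant]
(C) x^2 - y^2  ->  (-y)^2 - (x)^2 = -x^2 + y^2   [differs from x^2 - y^2: not invariant]
(D) x^2 + y^2  ->  (-y)^2 + (x)^2 = x^2 + y^2   [equals x^2 + y^2: invariant]

Only option (D), x^2 + y^2, is unchanged by the transformation.
Geometrically, x^2 + y^2 is the squared distance from the origin, which every rotation about the origin preserves.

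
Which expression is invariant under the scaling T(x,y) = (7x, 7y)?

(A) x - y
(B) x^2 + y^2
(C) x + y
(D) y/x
D

Under the uniform scaling T(x,y) = (7x, 7y):
Substitute the transformed coordinates into each option and compare with the original:
(A) x - y  ->  (7x) - (7y) = 7x - 7y   [differs from x - y: not invariant]
(B) x^2 + y^2  ->  (7x)^2 + (7y)^2 = 49x^2 + 49y^2   [differs from x^2 + y^2: not invariant]
(C) x + y  ->  (7x) + (7y) = 7x + 7y   [differs from x + y: not invariant]
(D) y/x  ->  (7y)/(7x) = y/x   [equals y/x: invariant]

Only option (D), y/x, is unchanged by the transformation.
The common factor 7 cancels in a ratio of coordinates, while sums, products and sums of squares pick up factors of 7 or 49.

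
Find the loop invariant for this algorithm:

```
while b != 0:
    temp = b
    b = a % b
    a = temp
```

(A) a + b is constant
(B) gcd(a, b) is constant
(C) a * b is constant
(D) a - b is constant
B

A loop invariant must hold before the first iteration and be re-established by every execution of the body.

(B) gcd(a, b) is constant: One iteration replaces (a, b) by (b, a mod b). Since a mod b = a - q*b for an integer q, any common divisor of a and b divides b and a mod b, and conversely; hence gcd(b, a mod b) = gcd(a, b). For instance (24, 7) -> (7, 3) keeps gcd = 1. At exit b = 0 and a = gcd of the original inputs.

The other options fail:
(A) a + b is constant: e.g. (a, b) = (24, 7) -> (7, 3): the sum goes from 31 to 10.
(C) a * b is constant: e.g. (a, b) = (24, 7) -> (7, 3): the product goes from 168 to 21.
(D) a - b is constant: e.g. (a, b) = (24, 7) -> (7, 3): the difference goes from 17 to 4.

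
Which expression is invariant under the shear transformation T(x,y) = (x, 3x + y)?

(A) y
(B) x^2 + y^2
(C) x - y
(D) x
D

Under the shear T(x,y) = (x, 3x + y):
Substitute the transformed coordinates into each option and compare with the original:
(A) y  ->  (3x + y) = 3x + y   [differs from y: not invariant]
(B) x^2 + y^2  ->  (x)^2 + (3x + y)^2 = 10x^2 + 6xy + y^2   [differs from x^2 + y^2: not invariant]
(C) x - y  ->  (x) - (3x + y) = -2x - y   [differs from x - y: not invariant]
(D) x  ->  (x) = x   [equals x: invariant]

Only option (D), x, is unchanged by the transformation.
A vertical shear moves points parallel to the y-axis, so the x-coordinate (and any function of x alone) is unchanged.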